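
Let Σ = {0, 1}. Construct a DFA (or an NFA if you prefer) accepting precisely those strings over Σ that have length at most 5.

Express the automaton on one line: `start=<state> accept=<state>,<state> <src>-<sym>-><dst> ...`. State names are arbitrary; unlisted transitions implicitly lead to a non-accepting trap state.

Count input length up to 6: every symbol moves from S0 toward S6, which means 'more than 5' and absorbs. Accept from {S0, S1, S2, S3, S4, S5}.
        0   1  
>* S0   S1  S1 
 * S1   S2  S2 
 * S2   S3  S3 
 * S3   S4  S4 
 * S4   S5  S5 
 * S5   S6  S6 
   S6   S6  S6 
(> = start, * = accepting)

start=S0 accept=S0,S1,S2,S3,S4,S5 S0-0->S1 S0-1->S1 S1-0->S2 S1-1->S2 S2-0->S3 S2-1->S3 S3-0->S4 S3-1->S4 S4-0->S5 S4-1->S5 S5-0->S6 S5-1->S6 S6-0->S6 S6-1->S6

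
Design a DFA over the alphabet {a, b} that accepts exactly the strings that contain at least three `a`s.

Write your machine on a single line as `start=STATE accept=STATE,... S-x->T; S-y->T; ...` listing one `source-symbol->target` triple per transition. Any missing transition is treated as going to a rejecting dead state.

start=q0; accept=q3,q4; q0-a->q1; q0-b->q0; q1-a->q2; q1-b->q1; q2-a->q3; q2-b->q2; q3-a->q4; q3-b->q3; q4-a->q4; q4-b->q4

Only the number of `a`s matters, and only up to 4. Make a chain q0 → q1 → q2 → q3 → q4 advanced by each `a` (with q4 absorbing); every other symbol self-loops. The accepting set is {q3, q4}.
5 states suffice.
        a   b  
>  q0   q1  q0 
   q1   q2  q1 
   q2   q3  q2 
 * q3   q4  q3 
 * q4   q4  q4 
(> = start, * = accepting)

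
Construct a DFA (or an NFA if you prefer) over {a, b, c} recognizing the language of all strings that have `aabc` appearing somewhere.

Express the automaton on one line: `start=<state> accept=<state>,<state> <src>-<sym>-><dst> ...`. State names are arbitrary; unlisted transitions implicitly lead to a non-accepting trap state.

start=s0 accept=s4 s0-a->s1 s0-b->s0 s0-c->s0 s1-a->s2 s1-b->s0 s1-c->s0 s2-a->s2 s2-b->s3 s2-c->s0 s3-a->s1 s3-b->s0 s3-c->s4 s4-a->s4 s4-b->s4 s4-c->s4

Track how much of `aabc` has been matched so far: state s0 is no progress, s4 is the absorbing accept state reached once `aabc` has occurred. Intermediate states record partial matches; on a mismatch, fall back to the longest reusable overlap.
With 5 states:
        a   b   c  
>  s0   s1  s0  s0 
   s1   s2  s0  s0 
   s2   s2  s3  s0 
   s3   s1  s0  s4 
 * s4   s4  s4  s4 
(> = start, * = accepting)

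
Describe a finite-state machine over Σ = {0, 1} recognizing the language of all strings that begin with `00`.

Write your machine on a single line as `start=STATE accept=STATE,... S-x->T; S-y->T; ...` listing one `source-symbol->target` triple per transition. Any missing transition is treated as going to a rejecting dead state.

start=S0; accept=S2; S0-0->S1; S0-1->S3; S1-0->S2; S1-1->S3; S2-0->S2; S2-1->S2; S3-0->S3; S3-1->S3

Walk along `00` while the input agrees: from S0 take `0` to S1, and so on. Any deviation drops to the rejecting sink S3. Once S2 is reached the prefix is confirmed and every continuation is accepted.
4 states suffice.
        0   1  
>  S0   S1  S3 
   S1   S2  S3 
 * S2   S2  S2 
   S3   S3  S3 
(> = start, * = accepting)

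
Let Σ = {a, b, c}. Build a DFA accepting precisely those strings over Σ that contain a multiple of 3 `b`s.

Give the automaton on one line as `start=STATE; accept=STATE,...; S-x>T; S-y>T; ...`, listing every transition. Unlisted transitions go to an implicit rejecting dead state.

start=S0; accept=S0; S0-a>S0; S0-b>S1; S0-c>S0; S1-a>S1; S1-b>S2; S1-c>S1; S2-a>S2; S2-b>S0; S2-c>S2

The only thing that matters is how many `b`s have appeared, reduced mod 3. Use one state per residue: S0 for 0, …, S2 for 2. Reading `b` moves to the next residue; anything else stays put. S0 is accepting.
3 states suffice.
        a   b   c  
>* S0   S0  S1  S0 
   S1   S1  S2  S1 
   S2   S2  S0  S2 
(> = start, * = accepting)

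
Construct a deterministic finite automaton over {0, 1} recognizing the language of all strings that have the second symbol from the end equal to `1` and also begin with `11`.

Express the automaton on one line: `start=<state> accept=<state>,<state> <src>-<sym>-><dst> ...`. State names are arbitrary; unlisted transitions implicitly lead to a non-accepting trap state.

start=q0 accept=q3,q4 q0-0->q1 q0-1->q2 q1-0->q1 q1-1->q1 q2-0->q1 q2-1->q3 q3-0->q4 q3-1->q3 q4-0->q5 q4-1->q6 q5-0->q5 q5-1->q6 q6-0->q4 q6-1->q3

Build one automaton per condition and run them in lockstep. One (7 states) tracks the last 2 symbols read; the other (4 states) tracks whether the input so far still matches the prefix `11`. Each combined state is a pair, one component from each; accept when both components accept. Minimizing collapses redundant product states.
        0   1  
>  q0   q1  q2 
   q1   q1  q1 
   q2   q1  q3 
 * q3   q4  q3 
 * q4   q5  q6 
   q5   q5  q6 
   q6   q4  q3 
(> = start, * = accepting)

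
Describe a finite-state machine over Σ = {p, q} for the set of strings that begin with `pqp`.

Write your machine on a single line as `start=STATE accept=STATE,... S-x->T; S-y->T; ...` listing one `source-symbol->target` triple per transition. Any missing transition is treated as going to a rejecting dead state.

start=S0; accept=S3; S0-p->S1; S0-q->S4; S1-p->S4; S1-q->S2; S2-p->S3; S2-q->S4; S3-p->S3; S3-q->S3; S4-p->S4; S4-q->S4

Walk along `pqp` while the input agrees: from S0 take `p` to S1, and so on. Any deviation drops to the rejecting sink S4. Once S3 is reached the prefix is confirmed and every continuation is accepted.
With 5 states:
        p   q  
>  S0   S1  S4 
   S1   S4  S2 
   S2   S3  S4 
 * S3   S3  S3 
   S4   S4  S4 
(> = start, * = accepting)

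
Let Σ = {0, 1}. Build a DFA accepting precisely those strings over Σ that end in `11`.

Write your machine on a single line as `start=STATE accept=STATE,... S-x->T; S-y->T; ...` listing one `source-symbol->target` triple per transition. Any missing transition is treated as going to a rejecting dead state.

start=q0; accept=q2; q0-0->q0; q0-1->q1; q1-0->q0; q1-1->q2; q2-0->q0; q2-1->q2

Let each state record the length of the longest suffix of the input read so far that is also a prefix of `11`. q1 means the last symbol is `1`; q2 means the last 2 symbols are `11`. Accept only at q2, where the string currently ends in `11`.
3 states suffice.
        0   1  
>  q0   q0  q1 
   q1   q0  q2 
 * q2   q0  q2 
(> = start, * = accepting)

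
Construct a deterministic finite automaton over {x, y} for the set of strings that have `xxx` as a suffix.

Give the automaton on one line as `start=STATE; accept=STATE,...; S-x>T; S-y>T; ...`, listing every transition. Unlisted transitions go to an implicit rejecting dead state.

Let each state record the length of the longest suffix of the input read so far that is also a prefix of `xxx`. B means the last symbol is `x`; C means the last 2 symbols are `xx`; D means the last 3 symbols are `xxx`. Accept only at D, where the string currently ends in `xxx`.
A 4-state machine:
       x  y 
>  A   B  A 
   B   C  A 
   C   D  A 
 * D   D  A 
(> = start, * = accepting)

start=A; accept=D; A-x>B; A-y>A; B-x>C; B-y>A; C-x>D; C-y>A; D-x>D; D-y>A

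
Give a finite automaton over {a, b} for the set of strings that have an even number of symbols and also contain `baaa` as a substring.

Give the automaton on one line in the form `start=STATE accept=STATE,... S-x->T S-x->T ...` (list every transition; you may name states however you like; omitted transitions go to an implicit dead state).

Run two small machines in parallel and take their product. One (2 states) tracks the input length modulo 2; the other (5 states) tracks whether and how much of `baaa` has been seen. Each combined state is a pair, one component from each; accept when both components accept.
With 10 states:
        a   b  
>  s0   s1  s2 
   s1   s0  s3 
   s2   s4  s3 
   s3   s5  s2 
   s4   s6  s2 
   s5   s7  s3 
   s6   s8  s3 
   s7   s9  s2 
 * s8   s9  s9 
   s9   s8  s8 
(> = start, * = accepting)

start=s0 accept=s8 s0-a->s1 s0-b->s2 s1-a->s0 s1-b->s3 s2-a->s4 s2-b->s3 s3-a->s5 s3-b->s2 s4-a->s6 s4-b->s2 s5-a->s7 s5-b->s3 s6-a->s8 s6-b->s3 s7-a->s9 s7-b->s2 s8-a->s9 s8-b->s9 s9-a->s8 s9-b->s8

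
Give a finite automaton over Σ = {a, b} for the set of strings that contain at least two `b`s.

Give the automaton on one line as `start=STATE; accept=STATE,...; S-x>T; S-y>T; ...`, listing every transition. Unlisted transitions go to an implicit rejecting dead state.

Count `b`s, saturating at 3: states S0 through S2 mean 0 through 2 `b`s seen; S3 means more than 2. Each `b` increments (capped at S3); other symbols loop. Accept from {S2, S3}.
4 states suffice.
        a   b  
>  S0   S0  S1 
   S1   S1  S2 
 * S2   S2  S3 
 * S3   S3  S3 
(> = start, * = accepting)

start=S0; accept=S2,S3; S0-a>S0; S0-b>S1; S1-a>S1; S1-b>S2; S2-a>S2; S2-b>S3; S3-a>S3; S3-b>S3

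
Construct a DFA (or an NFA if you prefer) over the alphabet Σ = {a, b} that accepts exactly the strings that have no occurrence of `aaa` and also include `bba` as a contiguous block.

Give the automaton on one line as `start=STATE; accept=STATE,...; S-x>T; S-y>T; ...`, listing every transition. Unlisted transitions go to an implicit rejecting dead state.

start=s0; accept=s6,s7,s8; s0-a>s1; s0-b>s2; s1-a>s3; s1-b>s2; s2-a>s1; s2-b>s4; s3-a>s5; s3-b>s2; s4-a>s6; s4-b>s4; s5-a>s5; s5-b>s5; s6-a>s7; s6-b>s8; s7-a>s5; s7-b>s8; s8-a>s6; s8-b>s8

Handle the two conditions separately and then intersect. One (4 states) tracks partial matches of the forbidden pattern `aaa`; the other (4 states) tracks whether and how much of `bba` has been seen. Each combined state is a pair, one component from each; accept when both components accept. Equivalent product states are then merged.
9 states suffice.
        a   b  
>  s0   s1  s2 
   s1   s3  s2 
   s2   s1  s4 
   s3   s5  s2 
   s4   s6  s4 
   s5   s5  s5 
 * s6   s7  s8 
 * s7   s5  s8 
 * s8   s6  s8 
(> = start, * = accepting)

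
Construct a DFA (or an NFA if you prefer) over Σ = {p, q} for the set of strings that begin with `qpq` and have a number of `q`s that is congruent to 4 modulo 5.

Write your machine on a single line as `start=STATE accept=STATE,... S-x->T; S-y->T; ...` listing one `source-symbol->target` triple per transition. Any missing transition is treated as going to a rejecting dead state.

Build one automaton per condition and run them in lockstep. One (5 states) tracks whether the input so far still matches the prefix `qpq`; the other (5 states) tracks the count of `q`s modulo 5. Each combined state is a pair, one component from each; accept when both components accept.
A 13-state machine:
       p  q 
>  A   B  C 
   B   B  D 
   C   E  F 
   D   D  F 
   E   D  G 
   F   F  H 
   G   G  I 
   H   H  J 
   I   I  K 
   J   J  B 
 * K   K  L 
   L   L  M 
   M   M  G 
(> = start, * = accepting)

start=A; accept=K; A-p->B; A-q->C; B-p->B; B-q->D; C-p->E; C-q->F; D-p->D; D-q->F; E-p->D; E-q->G; F-p->F; F-q->H; G-p->G; G-q->I; H-p->H; H-q->J; I-p->I; I-q->K; J-p->J; J-q->B; K-p->K; K-q->L; L-p->L; L-q->M; M-p->M; M-q->G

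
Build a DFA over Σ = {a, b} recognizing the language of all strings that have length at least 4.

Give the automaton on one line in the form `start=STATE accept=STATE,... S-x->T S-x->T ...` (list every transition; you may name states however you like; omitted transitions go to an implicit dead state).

start=q0 accept=q4,q5 q0-a->q1 q0-b->q1 q1-a->q2 q1-b->q2 q2-a->q3 q2-b->q3 q3-a->q4 q3-b->q4 q4-a->q5 q4-b->q5 q5-a->q5 q5-b->q5

We only need to distinguish lengths 0, 1, …, 4, and '>4'. Chain q0 → q1 → q2 → q3 → q4 → q5 on every symbol, with q5 looping. Accepting states: {q4, q5}.
A 6-state machine:
        a   b  
>  q0   q1  q1 
   q1   q2  q2 
   q2   q3  q3 
   q3   q4  q4 
 * q4   q5  q5 
 * q5   q5  q5 
(> = start, * = accepting)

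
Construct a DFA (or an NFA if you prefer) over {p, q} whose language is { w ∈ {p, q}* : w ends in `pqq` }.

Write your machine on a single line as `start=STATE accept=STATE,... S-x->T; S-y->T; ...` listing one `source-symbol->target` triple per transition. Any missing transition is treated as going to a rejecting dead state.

Remember how much of `pqq` the current input suffix matches. State S0 means no match yet; S1 means the last symbol is `p`; S2 means the last 2 symbols are `pq`; S3 means the last 3 symbols are `pqq`. Only S3 accepts. On a mismatch, fall back to the longest proper suffix that is still a prefix of `pqq`.
        p   q  
>  S0   S1  S0 
   S1   S1  S2 
   S2   S1  S3 
 * S3   S1  S0 
(> = start, * = accepting)

start=S0; accept=S3; S0-p->S1; S0-q->S0; S1-p->S1; S1-q->S2; S2-p->S1; S2-q->S3; S3-p->S1; S3-q->S0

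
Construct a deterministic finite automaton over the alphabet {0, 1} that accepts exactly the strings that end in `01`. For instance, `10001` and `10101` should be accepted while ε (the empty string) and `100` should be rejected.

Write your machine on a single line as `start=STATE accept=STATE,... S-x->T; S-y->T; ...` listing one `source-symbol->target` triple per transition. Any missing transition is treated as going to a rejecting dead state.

start=q0; accept=q2; q0-0->q1; q0-1->q0; q1-0->q1; q1-1->q2; q2-0->q1; q2-1->q0

Remember how much of `01` the current input suffix matches. State q0 means no match yet; q1 means the last symbol is `0`; q2 means the last 2 symbols are `01`. Only q2 accepts. On a mismatch, fall back to the longest proper suffix that is still a prefix of `01`.
With 3 states:
        0   1  
>  q0   q1  q0 
   q1   q1  q2 
 * q2   q1  q0 
(> = start, * = accepting)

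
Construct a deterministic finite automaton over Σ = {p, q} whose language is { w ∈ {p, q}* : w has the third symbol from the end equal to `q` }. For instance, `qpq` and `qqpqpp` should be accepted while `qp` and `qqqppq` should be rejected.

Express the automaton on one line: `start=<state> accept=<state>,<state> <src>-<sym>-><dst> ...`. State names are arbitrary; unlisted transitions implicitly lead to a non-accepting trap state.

Because acceptance depends on a position counted from the end, the machine has to buffer the most recent 3 symbols. Make each state the string of the last up-to-3 symbols read; on input `x` shift the window left and append `x`. Accept when the buffered window has length 3 and begins with `q`.
With 15 states:
       p  q 
>  A   B  C 
   B   D  E 
   C   F  G 
   D   H  I 
   E   J  K 
   F   L  M 
   G   N  O 
   H   H  I 
   I   J  K 
   J   L  M 
   K   N  O 
 * L   H  I 
 * M   J  K 
 * N   L  M 
 * O   N  O 
(> = start, * = accepting)

start=A accept=L,M,N,O A-p->B A-q->C B-p->D B-q->E C-p->F C-q->G D-p->H D-q->I E-p->J E-q->K F-p->L F-q->M G-p->N G-q->O H-p->H H-q->I I-p->J I-q->K J-p->L J-q->M K-p->N K-q->O L-p->H L-q->I M-p->J M-q->K N-p->L N-q->M O-p->N O-q->O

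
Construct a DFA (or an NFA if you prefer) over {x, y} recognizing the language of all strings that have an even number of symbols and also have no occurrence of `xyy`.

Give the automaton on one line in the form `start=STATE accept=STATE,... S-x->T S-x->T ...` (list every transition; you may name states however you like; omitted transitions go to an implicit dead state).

start=q0 accept=q0,q3,q4 q0-x->q1 q0-y->q2 q1-x->q3 q1-y->q4 q2-x->q3 q2-y->q0 q3-x->q1 q3-y->q5 q4-x->q1 q4-y->q6 q5-x->q3 q5-y->q6 q6-x->q6 q6-y->q6

Build one automaton per condition and run them in lockstep. The first has 2 states tracking the input length modulo 2; the second has 4 states tracking partial matches of the forbidden pattern `xyy`. A product state is a pair (one from each), accepting exactly when both do. Equivalent product states are then merged.
7 states suffice.
        x   y  
>* q0   q1  q2 
   q1   q3  q4 
   q2   q3  q0 
 * q3   q1  q5 
 * q4   q1  q6 
   q5   q3  q6 
   q6   q6  q6 
(> = start, * = accepting)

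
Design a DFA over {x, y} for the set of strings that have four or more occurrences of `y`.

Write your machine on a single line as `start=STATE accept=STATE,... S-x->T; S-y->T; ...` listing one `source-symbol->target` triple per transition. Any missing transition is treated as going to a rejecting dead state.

start=s0; accept=s4,s5; s0-x->s0; s0-y->s1; s1-x->s1; s1-y->s2; s2-x->s2; s2-y->s3; s3-x->s3; s3-y->s4; s4-x->s4; s4-y->s5; s5-x->s5; s5-y->s5

Only the number of `y`s matters, and only up to 5. Make a chain s0 → s1 → s2 → s3 → s4 → s5 advanced by each `y` (with s5 absorbing); every other symbol self-loops. The accepting set is {s4, s5}.
A 6-state machine:
        x   y  
>  s0   s0  s1 
   s1   s1  s2 
   s2   s2  s3 
   s3   s3  s4 
 * s4   s4  s5 
 * s5   s5  s5 
(> = start, * = accepting)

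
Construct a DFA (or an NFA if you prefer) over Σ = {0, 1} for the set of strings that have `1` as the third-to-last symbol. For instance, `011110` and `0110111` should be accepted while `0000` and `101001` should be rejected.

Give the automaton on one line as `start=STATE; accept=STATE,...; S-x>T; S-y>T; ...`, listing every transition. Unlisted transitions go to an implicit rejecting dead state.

start=S0; accept=S11,S12,S13,S14; S0-0>S1; S0-1>S2; S1-0>S3; S1-1>S4; S2-0>S5; S2-1>S6; S3-0>S7; S3-1>S8; S4-0>S9; S4-1>S10; S5-0>S11; S5-1>S12; S6-0>S13; S6-1>S14; S7-0>S7; S7-1>S8; S8-0>S9; S8-1>S10; S9-0>S11; S9-1>S12; S10-0>S13; S10-1>S14; S11-0>S7; S11-1>S8; S12-0>S9; S12-1>S10; S13-0>S11; S13-1>S12; S14-0>S13; S14-1>S14

A DFA must remember the last 3 symbols (since which symbol is third-to-last isn't known until the input ends). Use one state per possible window of the last ≤3 symbols; accept from those whose window starts with `1`.
A 15-state machine:
          0    1  
>  S0     S1   S2 
   S1     S3   S4 
   S2     S5   S6 
   S3     S7   S8 
   S4     S9  S10 
   S5    S11  S12 
   S6    S13  S14 
   S7     S7   S8 
   S8     S9  S10 
   S9    S11  S12 
   S10   S13  S14 
 * S11    S7   S8 
 * S12    S9  S10 
 * S13   S11  S12 
 * S14   S13  S14 
(> = start, * = accepting)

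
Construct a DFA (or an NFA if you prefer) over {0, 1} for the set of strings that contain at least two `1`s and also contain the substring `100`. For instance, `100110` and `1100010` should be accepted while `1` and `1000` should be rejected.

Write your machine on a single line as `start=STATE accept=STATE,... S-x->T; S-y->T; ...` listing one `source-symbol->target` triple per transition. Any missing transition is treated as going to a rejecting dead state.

Build one automaton per condition and run them in lockstep. One (4 states) tracks the count of `1`s, saturating at 3; the other (4 states) tracks whether and how much of `100` has been seen. Each combined state is a pair, one component from each; accept when both components accept. Equivalent product states are then merged.
With 7 states:
        0   1  
>  S0   S0  S1 
   S1   S2  S3 
   S2   S4  S3 
   S3   S5  S3 
   S4   S4  S6 
   S5   S6  S3 
 * S6   S6  S6 
(> = start, * = accepting)

start=S0; accept=S6; S0-0->S0; S0-1->S1; S1-0->S2; S1-1->S3; S2-0->S4; S2-1->S3; S3-0->S5; S3-1->S3; S4-0->S4; S4-1->S6; S5-0->S6; S5-1->S3; S6-0->S6; S6-1->S6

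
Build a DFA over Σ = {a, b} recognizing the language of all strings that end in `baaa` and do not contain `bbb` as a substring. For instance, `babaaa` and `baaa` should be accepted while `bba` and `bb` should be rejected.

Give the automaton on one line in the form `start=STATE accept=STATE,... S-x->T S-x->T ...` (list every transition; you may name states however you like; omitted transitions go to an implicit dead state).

Handle the two conditions separately and then intersect. One (5 states) tracks how much of the suffix `baaa` has currently been matched; the other (4 states) tracks partial matches of the forbidden pattern `bbb`. Each combined state is a pair, one component from each; accept when both components accept.
With 11 states:
          a    b  
>  q0     q0   q1 
   q1     q2   q3 
   q2     q4   q1 
   q3     q2   q5 
   q4     q6   q1 
   q5     q7   q5 
 * q6     q0   q1 
   q7     q8   q5 
   q8     q9   q5 
   q9    q10   q5 
   q10   q10   q5 
(> = start, * = accepting)

start=q0 accept=q6 q0-a->q0 q0-b->q1 q1-a->q2 q1-b->q3 q2-a->q4 q2-b->q1 q3-a->q2 q3-b->q5 q4-a->q6 q4-b->q1 q5-a->q7 q5-b->q5 q6-a->q0 q6-b->q1 q7-a->q8 q7-b->q5 q8-a->q9 q8-b->q5 q9-a->q10 q9-b->q5 q10-a->q10 q10-b->q5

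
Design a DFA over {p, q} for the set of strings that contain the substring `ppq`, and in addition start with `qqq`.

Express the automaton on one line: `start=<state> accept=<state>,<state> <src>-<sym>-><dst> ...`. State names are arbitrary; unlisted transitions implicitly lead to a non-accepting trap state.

Handle the two conditions separately and then intersect. The first has 4 states tracking whether and how much of `ppq` has been seen; the second has 5 states tracking whether the input so far still matches the prefix `qqq`. A product state is a pair (one from each), accepting exactly when both do. After merging equivalent states the machine shrinks.
An 8-state machine:
       p  q 
>  A   B  C 
   B   B  B 
   C   B  D 
   D   B  E 
   E   F  E 
   F   G  E 
   G   G  H 
 * H   H  H 
(> = start, * = accepting)

start=A accept=H A-p->B A-q->C B-p->B B-q->B C-p->B C-q->D D-p->B D-q->E E-p->F E-q->E F-p->G F-q->E G-p->G G-q->H H-p->H H-q->H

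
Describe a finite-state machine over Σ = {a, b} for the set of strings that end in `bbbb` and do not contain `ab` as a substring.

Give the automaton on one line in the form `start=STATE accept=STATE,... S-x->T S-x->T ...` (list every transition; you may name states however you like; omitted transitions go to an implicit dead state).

Handle the two conditions separately and then intersect. One (5 states) tracks how much of the suffix `bbbb` has currently been matched; the other (3 states) tracks partial matches of the forbidden pattern `ab`. Each combined state is a pair, one component from each; accept when both components accept. Minimizing collapses redundant product states.
        a   b  
>  s0   s1  s2 
   s1   s1  s1 
   s2   s1  s3 
   s3   s1  s4 
   s4   s1  s5 
 * s5   s1  s5 
(> = start, * = accepting)

start=s0 accept=s5 s0-a->s1 s0-b->s2 s1-a->s1 s1-b->s1 s2-a->s1 s2-b->s3 s3-a->s1 s3-b->s4 s4-a->s1 s4-b->s5 s5-a->s1 s5-b->s5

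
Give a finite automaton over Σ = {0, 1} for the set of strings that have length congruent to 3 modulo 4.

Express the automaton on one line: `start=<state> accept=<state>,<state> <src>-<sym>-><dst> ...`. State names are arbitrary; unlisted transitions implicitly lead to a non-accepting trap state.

Only the length mod 4 matters, so use a 4-cycle: from any state, every input symbol moves to the next state, wrapping S3 back to S0. Mark S3 accepting.
With 4 states:
        0   1  
>  S0   S1  S1 
   S1   S2  S2 
   S2   S3  S3 
 * S3   S0  S0 
(> = start, * = accepting)

start=S0 accept=S3 S0-0->S1 S0-1->S1 S1-0->S2 S1-1->S2 S2-0->S3 S2-1->S3 S3-0->S0 S3-1->S0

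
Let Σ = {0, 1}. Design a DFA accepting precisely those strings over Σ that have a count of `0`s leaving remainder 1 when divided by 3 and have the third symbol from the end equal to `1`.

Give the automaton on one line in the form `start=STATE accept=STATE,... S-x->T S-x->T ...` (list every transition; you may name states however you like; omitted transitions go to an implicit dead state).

start=A accept=J,K,M,N A-0->B A-1->C B-0->D B-1->E C-0->F C-1->G D-0->A D-1->H E-0->D E-1->I F-0->D F-1->J G-0->K G-1->G H-0->L H-1->H I-0->D I-1->M J-0->D J-1->I K-0->D K-1->J L-0->N L-1->C M-0->D M-1->M N-0->D N-1->E

Handle the two conditions separately and then intersect. One (3 states) tracks the count of `0`s modulo 3; the other (15 states) tracks the last 3 symbols read. Each combined state is a pair, one component from each; accept when both components accept. Equivalent product states are then merged.
       0  1 
>  A   B  C 
   B   D  E 
   C   F  G 
   D   A  H 
   E   D  I 
   F   D  J 
   G   K  G 
   H   L  H 
   I   D  M 
 * J   D  I 
 * K   D  J 
   L   N  C 
 * M   D  M 
 * N   D  E 
(> = start, * = accepting)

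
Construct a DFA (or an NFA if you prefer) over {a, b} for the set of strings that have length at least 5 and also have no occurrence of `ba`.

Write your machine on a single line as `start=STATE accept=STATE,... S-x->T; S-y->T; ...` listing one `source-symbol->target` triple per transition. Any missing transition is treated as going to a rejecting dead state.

Build one automaton per condition and run them in lockstep. One (7 states) tracks the input length, saturating at 6; the other (3 states) tracks partial matches of the forbidden pattern `ba`. Each combined state is a pair, one component from each; accept when both components accept. Equivalent product states are then merged.
With 12 states:
          a    b  
>  S0     S1   S2 
   S1     S3   S4 
   S2     S5   S4 
   S3     S6   S7 
   S4     S5   S7 
   S5     S5   S5 
   S6     S8   S9 
   S7     S5   S9 
   S8    S10  S11 
   S9     S5  S11 
 * S10   S10  S11 
 * S11    S5  S11 
(> = start, * = accepting)

start=S0; accept=S10,S11; S0-a->S1; S0-b->S2; S1-a->S3; S1-b->S4; S2-a->S5; S2-b->S4; S3-a->S6; S3-b->S7; S4-a->S5; S4-b->S7; S5-a->S5; S5-b->S5; S6-a->S8; S6-b->S9; S7-a->S5; S7-b->S9; S8-a->S10; S8-b->S11; S9-a->S5; S9-b->S11; S10-a->S10; S10-b->S11; S11-a->S5; S11-b->S11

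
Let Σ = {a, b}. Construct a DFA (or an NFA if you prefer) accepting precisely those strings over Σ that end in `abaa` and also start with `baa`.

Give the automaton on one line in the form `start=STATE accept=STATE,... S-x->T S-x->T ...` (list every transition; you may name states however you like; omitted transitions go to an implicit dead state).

start=q0 accept=q12 q0-a->q1 q0-b->q2 q1-a->q1 q1-b->q3 q2-a->q4 q2-b->q5 q3-a->q6 q3-b->q5 q4-a->q7 q4-b->q3 q5-a->q1 q5-b->q5 q6-a->q8 q6-b->q3 q7-a->q7 q7-b->q9 q8-a->q1 q8-b->q3 q9-a->q10 q9-b->q11 q10-a->q12 q10-b->q9 q11-a->q7 q11-b->q11 q12-a->q7 q12-b->q9

Build one automaton per condition and run them in lockstep. One (5 states) tracks how much of the suffix `abaa` has currently been matched; the other (5 states) tracks whether the input so far still matches the prefix `baa`. Each combined state is a pair, one component from each; accept when both components accept.
With 13 states:
          a    b  
>  q0     q1   q2 
   q1     q1   q3 
   q2     q4   q5 
   q3     q6   q5 
   q4     q7   q3 
   q5     q1   q5 
   q6     q8   q3 
   q7     q7   q9 
   q8     q1   q3 
   q9    q10  q11 
   q10   q12   q9 
   q11    q7  q11 
 * q12    q7   q9 
(> = start, * = accepting)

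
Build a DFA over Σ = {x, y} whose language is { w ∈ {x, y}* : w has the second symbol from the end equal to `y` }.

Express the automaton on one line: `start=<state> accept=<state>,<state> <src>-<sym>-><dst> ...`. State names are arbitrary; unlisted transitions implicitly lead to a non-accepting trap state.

start=q0 accept=q5,q6 q0-x->q1 q0-y->q2 q1-x->q3 q1-y->q4 q2-x->q5 q2-y->q6 q3-x->q3 q3-y->q4 q4-x->q5 q4-y->q6 q5-x->q3 q5-y->q4 q6-x->q5 q6-y->q6

Because acceptance depends on a position counted from the end, the machine has to buffer the most recent 2 symbols. Make each state the string of the last up-to-2 symbols read; on input `x` shift the window left and append `x`. Accept when the buffered window has length 2 and begins with `y`.
With 7 states:
        x   y  
>  q0   q1  q2 
   q1   q3  q4 
   q2   q5  q6 
   q3   q3  q4 
   q4   q5  q6 
 * q5   q3  q4 
 * q6   q5  q6 
(> = start, * = accepting)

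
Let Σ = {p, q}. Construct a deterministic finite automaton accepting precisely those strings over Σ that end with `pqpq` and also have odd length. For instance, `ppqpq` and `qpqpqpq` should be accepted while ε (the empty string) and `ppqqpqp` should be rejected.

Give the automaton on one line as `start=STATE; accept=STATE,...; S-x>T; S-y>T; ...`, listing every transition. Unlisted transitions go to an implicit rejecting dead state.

start=s0; accept=s9; s0-p>s1; s0-q>s2; s1-p>s3; s1-q>s4; s2-p>s3; s2-q>s0; s3-p>s1; s3-q>s5; s4-p>s6; s4-q>s2; s5-p>s7; s5-q>s0; s6-p>s3; s6-q>s8; s7-p>s1; s7-q>s9; s8-p>s6; s8-q>s2; s9-p>s7; s9-q>s0

Run two small machines in parallel and take their product. The first has 5 states tracking how much of the suffix `pqpq` has currently been matched; the second has 2 states tracking the input length modulo 2. A product state is a pair (one from each), accepting exactly when both do.
A 10-state machine:
        p   q  
>  s0   s1  s2 
   s1   s3  s4 
   s2   s3  s0 
   s3   s1  s5 
   s4   s6  s2 
   s5   s7  s0 
   s6   s3  s8 
   s7   s1  s9 
   s8   s6  s2 
 * s9   s7  s0 
(> = start, * = accepting)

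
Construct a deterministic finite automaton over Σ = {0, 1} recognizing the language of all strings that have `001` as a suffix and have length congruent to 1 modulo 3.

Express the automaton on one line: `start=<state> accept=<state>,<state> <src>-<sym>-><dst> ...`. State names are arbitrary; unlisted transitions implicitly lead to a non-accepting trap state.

start=S0 accept=S10 S0-0->S1 S0-1->S2 S1-0->S3 S1-1->S4 S2-0->S5 S2-1->S4 S3-0->S6 S3-1->S7 S4-0->S8 S4-1->S0 S5-0->S6 S5-1->S0 S6-0->S9 S6-1->S10 S7-0->S1 S7-1->S2 S8-0->S9 S8-1->S2 S9-0->S3 S9-1->S11 S10-0->S5 S10-1->S4 S11-0->S8 S11-1->S0

Run two small machines in parallel and take their product. The first has 4 states tracking how much of the suffix `001` has currently been matched; the second has 3 states tracking the input length modulo 3. A product state is a pair (one from each), accepting exactly when both do.
A 12-state machine:
          0    1  
>  S0     S1   S2 
   S1     S3   S4 
   S2     S5   S4 
   S3     S6   S7 
   S4     S8   S0 
   S5     S6   S0 
   S6     S9  S10 
   S7     S1   S2 
   S8     S9   S2 
   S9     S3  S11 
 * S10    S5   S4 
   S11    S8   S0 
(> = start, * = accepting)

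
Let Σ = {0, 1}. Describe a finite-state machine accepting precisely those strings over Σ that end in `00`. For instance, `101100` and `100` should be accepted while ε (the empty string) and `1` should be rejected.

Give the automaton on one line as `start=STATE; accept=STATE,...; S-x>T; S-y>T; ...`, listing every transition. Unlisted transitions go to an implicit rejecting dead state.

start=q0; accept=q2; q0-0>q1; q0-1>q0; q1-0>q2; q1-1>q0; q2-0>q2; q2-1>q0

Let each state record the length of the longest suffix of the input read so far that is also a prefix of `00`. q1 means the last symbol is `0`; q2 means the last 2 symbols are `00`. Accept only at q2, where the string currently ends in `00`.
A 3-state machine:
        0   1  
>  q0   q1  q0 
   q1   q2  q0 
 * q2   q2  q0 
(> = start, * = accepting)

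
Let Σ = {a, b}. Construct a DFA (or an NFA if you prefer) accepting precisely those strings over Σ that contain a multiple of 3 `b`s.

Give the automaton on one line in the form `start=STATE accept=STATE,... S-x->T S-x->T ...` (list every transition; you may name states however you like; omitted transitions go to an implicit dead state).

start=q0 accept=q0 q0-a->q0 q0-b->q1 q1-a->q1 q1-b->q2 q2-a->q2 q2-b->q0

Keep the running count of `b`s modulo 3: each `b` advances along the cycle q0 → q1 → q2 → q0 while other symbols loop. Accept at q0.
        a   b  
>* q0   q0  q1 
   q1   q1  q2 
   q2   q2  q0 
(> = start, * = accepting)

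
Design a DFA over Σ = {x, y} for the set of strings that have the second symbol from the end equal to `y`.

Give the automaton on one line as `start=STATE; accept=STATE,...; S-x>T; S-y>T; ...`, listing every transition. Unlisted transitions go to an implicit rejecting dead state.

start=q0; accept=q5,q6; q0-x>q1; q0-y>q2; q1-x>q3; q1-y>q4; q2-x>q5; q2-y>q6; q3-x>q3; q3-y>q4; q4-x>q5; q4-y>q6; q5-x>q3; q5-y>q4; q6-x>q5; q6-y>q6

A DFA must remember the last 2 symbols (since which symbol is second-to-last isn't known until the input ends). Use one state per possible window of the last ≤2 symbols; accept from those whose window starts with `y`.
With 7 states:
        x   y  
>  q0   q1  q2 
   q1   q3  q4 
   q2   q5  q6 
   q3   q3  q4 
   q4   q5  q6 
 * q5   q3  q4 
 * q6   q5  q6 
(> = start, * = accepting)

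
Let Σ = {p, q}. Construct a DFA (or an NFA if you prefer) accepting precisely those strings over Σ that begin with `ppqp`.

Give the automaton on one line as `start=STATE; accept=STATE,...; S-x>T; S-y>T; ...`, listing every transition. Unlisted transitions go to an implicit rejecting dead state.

Check the first 4 symbols one by one: A through D record how many have matched `ppqp` so far; any wrong symbol goes to the dead state F. After all 4 match we enter the accepting sink E.
       p  q 
>  A   B  F 
   B   C  F 
   C   F  D 
   D   E  F 
 * E   E  E 
   F   F  F 
(> = start, * = accepting)

start=A; accept=E; A-p>B; A-q>F; B-p>C; B-q>F; C-p>F; C-q>D; D-p>E; D-q>F; E-p>E; E-q>E; F-p>F; F-q>F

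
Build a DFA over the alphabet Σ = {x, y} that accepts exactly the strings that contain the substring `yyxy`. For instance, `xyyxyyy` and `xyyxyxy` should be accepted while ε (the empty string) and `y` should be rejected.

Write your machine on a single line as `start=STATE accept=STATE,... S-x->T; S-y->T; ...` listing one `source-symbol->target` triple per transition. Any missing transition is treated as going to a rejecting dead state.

States q0..q3 record the length of the longest prefix of `yyxy` that matches the current input suffix. Reaching q4 means `yyxy` has been seen, and we stay there forever. Accept from q4.
A 5-state machine:
        x   y  
>  q0   q0  q1 
   q1   q0  q2 
   q2   q3  q2 
   q3   q0  q4 
 * q4   q4  q4 
(> = start, * = accepting)

start=q0; accept=q4; q0-x->q0; q0-y->q1; q1-x->q0; q1-y->q2; q2-x->q3; q2-y->q2; q3-x->q0; q3-y->q4; q4-x->q4; q4-y->q4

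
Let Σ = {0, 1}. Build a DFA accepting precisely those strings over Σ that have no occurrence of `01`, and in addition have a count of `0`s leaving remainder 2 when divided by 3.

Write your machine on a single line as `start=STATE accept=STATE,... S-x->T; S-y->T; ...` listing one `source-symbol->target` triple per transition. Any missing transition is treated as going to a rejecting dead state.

Handle the two conditions separately and then intersect. The first has 3 states tracking partial matches of the forbidden pattern `01`; the second has 3 states tracking the count of `0`s modulo 3. A product state is a pair (one from each), accepting exactly when both do.
        0   1  
>  q0   q1  q0 
   q1   q2  q3 
 * q2   q4  q5 
   q3   q5  q3 
   q4   q1  q6 
   q5   q6  q5 
   q6   q3  q6 
(> = start, * = accepting)

start=q0; accept=q2; q0-0->q1; q0-1->q0; q1-0->q2; q1-1->q3; q2-0->q4; q2-1->q5; q3-0->q5; q3-1->q3; q4-0->q1; q4-1->q6; q5-0->q6; q5-1->q5; q6-0->q3; q6-1->q6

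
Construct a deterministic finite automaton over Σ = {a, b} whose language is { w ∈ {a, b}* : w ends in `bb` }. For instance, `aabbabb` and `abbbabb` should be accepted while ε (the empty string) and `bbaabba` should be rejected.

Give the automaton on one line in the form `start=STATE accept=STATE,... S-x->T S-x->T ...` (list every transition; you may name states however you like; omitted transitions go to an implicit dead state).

start=q0 accept=q2 q0-a->q0 q0-b->q1 q1-a->q0 q1-b->q2 q2-a->q0 q2-b->q2

Let each state record the length of the longest suffix of the input read so far that is also a prefix of `bb`. q1 means the last symbol is `b`; q2 means the last 2 symbols are `bb`. Accept only at q2, where the string currently ends in `bb`.
A 3-state machine:
        a   b  
>  q0   q0  q1 
   q1   q0  q2 
 * q2   q0  q2 
(> = start, * = accepting)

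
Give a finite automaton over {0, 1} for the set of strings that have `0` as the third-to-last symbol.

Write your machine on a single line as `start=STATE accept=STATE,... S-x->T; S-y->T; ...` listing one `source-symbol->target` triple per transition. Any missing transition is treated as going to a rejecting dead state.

Because acceptance depends on a position counted from the end, the machine has to buffer the most recent 3 symbols. Make each state the string of the last up-to-3 symbols read; on input `x` shift the window left and append `x`. Accept when the buffered window has length 3 and begins with `0`.
With 15 states:
          0    1  
>  S0     S1   S2 
   S1     S3   S4 
   S2     S5   S6 
   S3     S7   S8 
   S4     S9  S10 
   S5    S11  S12 
   S6    S13  S14 
 * S7     S7   S8 
 * S8     S9  S10 
 * S9    S11  S12 
 * S10   S13  S14 
   S11    S7   S8 
   S12    S9  S10 
   S13   S11  S12 
   S14   S13  S14 
(> = start, * = accepting)

start=S0; accept=S7,S8,S9,S10; S0-0->S1; S0-1->S2; S1-0->S3; S1-1->S4; S2-0->S5; S2-1->S6; S3-0->S7; S3-1->S8; S4-0->S9; S4-1->S10; S5-0->S11; S5-1->S12; S6-0->S13; S6-1->S14; S7-0->S7; S7-1->S8; S8-0->S9; S8-1->S10; S9-0->S11; S9-1->S12; S10-0->S13; S10-1->S14; S11-0->S7; S11-1->S8; S12-0->S9; S12-1->S10; S13-0->S11; S13-1->S12; S14-0->S13; S14-1->S14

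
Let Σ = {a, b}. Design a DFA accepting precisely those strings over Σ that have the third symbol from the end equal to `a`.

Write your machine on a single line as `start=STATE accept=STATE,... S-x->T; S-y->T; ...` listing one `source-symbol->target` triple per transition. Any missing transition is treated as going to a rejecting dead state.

Because acceptance depends on a position counted from the end, the machine has to buffer the most recent 3 symbols. Make each state the string of the last up-to-3 symbols read; on input `x` shift the window left and append `x`. Accept when the buffered window has length 3 and begins with `a`.
With 15 states:
          a    b  
>  q0     q1   q2 
   q1     q3   q4 
   q2     q5   q6 
   q3     q7   q8 
   q4     q9  q10 
   q5    q11  q12 
   q6    q13  q14 
 * q7     q7   q8 
 * q8     q9  q10 
 * q9    q11  q12 
 * q10   q13  q14 
   q11    q7   q8 
   q12    q9  q10 
   q13   q11  q12 
   q14   q13  q14 
(> = start, * = accepting)

start=q0; accept=q7,q8,q9,q10; q0-a->q1; q0-b->q2; q1-a->q3; q1-b->q4; q2-a->q5; q2-b->q6; q3-a->q7; q3-b->q8; q4-a->q9; q4-b->q10; q5-a->q11; q5-b->q12; q6-a->q13; q6-b->q14; q7-a->q7; q7-b->q8; q8-a->q9; q8-b->q10; q9-a->q11; q9-b->q12; q10-a->q13; q10-b->q14; q11-a->q7; q11-b->q8; q12-a->q9; q12-b->q10; q13-a->q11; q13-b->q12; q14-a->q13; q14-b->q14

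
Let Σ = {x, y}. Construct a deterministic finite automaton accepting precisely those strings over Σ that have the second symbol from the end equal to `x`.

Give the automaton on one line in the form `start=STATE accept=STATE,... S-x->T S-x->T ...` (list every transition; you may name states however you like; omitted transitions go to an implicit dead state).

Because acceptance depends on a position counted from the end, the machine has to buffer the most recent 2 symbols. Make each state the string of the last up-to-2 symbols read; on input `x` shift the window left and append `x`. Accept when the buffered window has length 2 and begins with `x`.
With 7 states:
        x   y  
>  q0   q1  q2 
   q1   q3  q4 
   q2   q5  q6 
 * q3   q3  q4 
 * q4   q5  q6 
   q5   q3  q4 
   q6   q5  q6 
(> = start, * = accepting)

start=q0 accept=q3,q4 q0-x->q1 q0-y->q2 q1-x->q3 q1-y->q4 q2-x->q5 q2-y->q6 q3-x->q3 q3-y->q4 q4-x->q5 q4-y->q6 q5-x->q3 q5-y->q4 q6-x->q5 q6-y->q6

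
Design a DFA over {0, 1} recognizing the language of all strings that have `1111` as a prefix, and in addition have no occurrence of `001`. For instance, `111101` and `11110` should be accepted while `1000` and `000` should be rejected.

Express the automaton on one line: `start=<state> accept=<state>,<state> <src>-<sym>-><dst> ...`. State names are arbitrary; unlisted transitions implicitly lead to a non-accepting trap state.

start=q0 accept=q8,q9,q10 q0-0->q1 q0-1->q2 q1-0->q3 q1-1->q4 q2-0->q1 q2-1->q5 q3-0->q3 q3-1->q6 q4-0->q1 q4-1->q4 q5-0->q1 q5-1->q7 q6-0->q6 q6-1->q6 q7-0->q1 q7-1->q8 q8-0->q9 q8-1->q8 q9-0->q10 q9-1->q8 q10-0->q10 q10-1->q11 q11-0->q11 q11-1->q11

Run two small machines in parallel and take their product. One (6 states) tracks whether the input so far still matches the prefix `1111`; the other (4 states) tracks partial matches of the forbidden pattern `001`. Each combined state is a pair, one component from each; accept when both components accept.
          0    1  
>  q0     q1   q2 
   q1     q3   q4 
   q2     q1   q5 
   q3     q3   q6 
   q4     q1   q4 
   q5     q1   q7 
   q6     q6   q6 
   q7     q1   q8 
 * q8     q9   q8 
 * q9    q10   q8 
 * q10   q10  q11 
   q11   q11  q11 
(> = start, * = accepting)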